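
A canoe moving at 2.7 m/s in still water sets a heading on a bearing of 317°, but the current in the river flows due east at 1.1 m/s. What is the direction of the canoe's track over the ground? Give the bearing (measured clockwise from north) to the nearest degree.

Taking east as x and north as y: velocity relative to the water = (-1.841, 1.975) m/s; the water relative to ground = (1.100, 0.000) m/s.
Velocity relative to ground = (-1.841, 1.975) + (1.100, 0.000) = (-0.741, 1.975) m/s.
Bearing = atan2(-0.74, 1.97) = 339.42° clockwise from north.

339°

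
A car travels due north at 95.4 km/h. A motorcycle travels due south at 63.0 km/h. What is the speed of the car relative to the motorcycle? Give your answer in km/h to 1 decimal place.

158.4 km/h

Taking east as x and north as y: car velocity = (0.000, 95.400) km/h; motorcycle velocity = (0.000, -63.000) km/h.
Velocity of car relative to motorcycle = (0.000, 95.400) − (0.000, -63.000) = (0.000, 158.400) km/h.
Magnitude = |(0.000, 158.400)| = 158.400 km/h.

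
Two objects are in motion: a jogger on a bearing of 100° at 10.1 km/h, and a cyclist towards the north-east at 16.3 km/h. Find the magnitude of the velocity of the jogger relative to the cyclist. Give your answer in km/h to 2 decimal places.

Taking east as x and north as y: jogger velocity = (9.947, -1.754) km/h; cyclist velocity = (11.526, 11.526) km/h.
Velocity of jogger relative to cyclist = (9.947, -1.754) − (11.526, 11.526) = (-1.579, -13.280) km/h.
Magnitude = |(-1.579, -13.280)| = 13.373 km/h.

13.37 km/h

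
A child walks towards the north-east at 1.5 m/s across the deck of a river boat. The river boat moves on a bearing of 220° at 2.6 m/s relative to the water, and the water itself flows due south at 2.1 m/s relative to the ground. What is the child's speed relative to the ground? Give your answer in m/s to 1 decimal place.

3.1 m/s

In east/north components (m/s): child relative to river boat = (1.061, 1.061); river boat relative to water = (-1.671, -1.992); water relative to ground = (0.000, -2.100).
Sum = (-0.611, -3.031) m/s.
Speed = |(-0.611, -3.031)| = 3.092 m/s.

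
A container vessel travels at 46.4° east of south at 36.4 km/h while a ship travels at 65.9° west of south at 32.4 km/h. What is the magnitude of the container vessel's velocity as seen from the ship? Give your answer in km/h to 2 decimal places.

57.18 km/h

Taking east as x and north as y: container vessel velocity = (26.360, -25.102) km/h; ship velocity = (-29.576, -13.230) km/h.
Velocity of container vessel relative to ship = (26.360, -25.102) − (-29.576, -13.230) = (55.936, -11.872) km/h.
Magnitude = |(55.936, -11.872)| = 57.182 km/h.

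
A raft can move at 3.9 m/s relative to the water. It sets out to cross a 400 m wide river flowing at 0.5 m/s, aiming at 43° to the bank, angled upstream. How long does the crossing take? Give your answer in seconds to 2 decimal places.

The component of the raft's velocity perpendicular to the bank is 3.9 × sin 43° = 2.660 m/s.
The current is parallel to the bank, so it does not affect the crossing time.
Time = 400 / 2.660 = 150.388 s.

150.39 s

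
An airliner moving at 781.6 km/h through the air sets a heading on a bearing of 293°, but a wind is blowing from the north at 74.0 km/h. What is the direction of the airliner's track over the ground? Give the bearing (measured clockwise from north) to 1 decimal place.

Taking east as x and north as y: velocity relative to the air = (-719.467, 305.395) km/h; the air relative to ground = (0.000, -74.000) km/h.
Velocity relative to ground = (-719.467, 305.395) + (0.000, -74.000) = (-719.467, 231.395) km/h.
Bearing = atan2(-719.47, 231.40) = 287.83° clockwise from north.

287.8°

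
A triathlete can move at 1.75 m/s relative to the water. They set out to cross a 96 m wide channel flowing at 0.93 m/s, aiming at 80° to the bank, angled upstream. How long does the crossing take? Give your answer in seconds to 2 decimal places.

55.70 s

The component of the triathlete's velocity perpendicular to the bank is 1.75 × sin 80° = 1.723 m/s.
The current is parallel to the bank, so it does not affect the crossing time.
Time = 96 / 1.723 = 55.703 s.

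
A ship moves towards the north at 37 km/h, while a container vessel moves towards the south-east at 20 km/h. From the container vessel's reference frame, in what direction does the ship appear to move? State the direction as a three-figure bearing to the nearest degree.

345°

Taking east as x and north as y: ship velocity = (0.000, 37.000) km/h; container vessel velocity = (14.142, -14.142) km/h.
Velocity of ship relative to container vessel = (0.000, 37.000) − (14.142, -14.142) = (-14.142, 51.142) km/h.
Bearing = atan2(-14.14, 51.14) = 344.54° clockwise from north.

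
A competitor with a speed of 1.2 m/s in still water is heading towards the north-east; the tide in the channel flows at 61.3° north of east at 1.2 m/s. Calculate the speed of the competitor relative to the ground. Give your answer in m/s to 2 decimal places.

2.38 m/s

Taking east as x and north as y: velocity relative to the water = (0.849, 0.849) m/s; the water relative to ground = (0.576, 1.053) m/s.
Velocity relative to ground = (0.849, 0.849) + (0.576, 1.053) = (1.425, 1.901) m/s.
Speed = |(1.425, 1.901)| = 2.376 m/s.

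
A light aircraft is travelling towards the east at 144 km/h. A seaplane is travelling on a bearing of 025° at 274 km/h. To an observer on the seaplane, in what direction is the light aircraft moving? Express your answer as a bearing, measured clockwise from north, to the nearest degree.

Taking east as x and north as y: light aircraft velocity = (144.000, 0.000) km/h; seaplane velocity = (115.797, 248.328) km/h.
Velocity of light aircraft relative to seaplane = (144.000, 0.000) − (115.797, 248.328) = (28.203, -248.328) km/h.
Bearing = atan2(28.20, -248.33) = 173.52° clockwise from north.

174°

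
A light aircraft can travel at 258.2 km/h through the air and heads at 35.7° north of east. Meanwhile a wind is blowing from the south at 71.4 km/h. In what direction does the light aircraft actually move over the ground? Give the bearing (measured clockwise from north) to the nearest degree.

043°

Taking east as x and north as y: velocity relative to the air = (209.680, 150.670) km/h; the air relative to ground = (0.000, 71.400) km/h.
Velocity relative to ground = (209.680, 150.670) + (0.000, 71.400) = (209.680, 222.070) km/h.
Bearing = atan2(209.68, 222.07) = 43.36° clockwise from north.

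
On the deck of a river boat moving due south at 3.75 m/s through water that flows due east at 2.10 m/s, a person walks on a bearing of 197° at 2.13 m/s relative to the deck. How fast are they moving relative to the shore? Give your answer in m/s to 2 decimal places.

5.97 m/s

In east/north components (m/s): person relative to river boat = (-0.623, -2.037); river boat relative to water = (0.000, -3.750); water relative to ground = (2.100, 0.000).
Sum = (1.477, -5.787) m/s.
Speed = |(1.477, -5.787)| = 5.973 m/s.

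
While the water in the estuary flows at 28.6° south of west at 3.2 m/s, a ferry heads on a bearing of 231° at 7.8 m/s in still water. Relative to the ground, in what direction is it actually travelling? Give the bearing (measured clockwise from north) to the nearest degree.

234°

Taking east as x and north as y: velocity relative to the water = (-6.062, -4.909) m/s; the water relative to ground = (-2.810, -1.532) m/s.
Velocity relative to ground = (-6.062, -4.909) + (-2.810, -1.532) = (-8.871, -6.441) m/s.
Bearing = atan2(-8.87, -6.44) = 234.02° clockwise from north.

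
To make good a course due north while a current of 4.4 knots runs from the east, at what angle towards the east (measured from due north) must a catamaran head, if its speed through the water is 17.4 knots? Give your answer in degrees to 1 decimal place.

14.6°

The current pushes perpendicular to the desired track; the heading must have a component into the current equal to 4.4 knots: 17.4 sin θ = 4.4.
sin θ = 0.2529, so θ = 14.648°.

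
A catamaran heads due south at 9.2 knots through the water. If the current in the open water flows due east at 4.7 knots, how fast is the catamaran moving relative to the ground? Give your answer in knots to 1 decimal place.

Taking east as x and north as y: velocity relative to the water = (0.000, -9.200) knots; the water relative to ground = (4.700, 0.000) knots.
Velocity relative to ground = (0.000, -9.200) + (4.700, 0.000) = (4.700, -9.200) knots.
Speed = |(4.700, -9.200)| = 10.331 knots.

10.3 knots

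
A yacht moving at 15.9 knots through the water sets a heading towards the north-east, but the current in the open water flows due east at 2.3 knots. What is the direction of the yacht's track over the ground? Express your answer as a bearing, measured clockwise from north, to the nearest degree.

Taking east as x and north as y: velocity relative to the water = (11.243, 11.243) knots; the water relative to ground = (2.300, 0.000) knots.
Velocity relative to ground = (11.243, 11.243) + (2.300, 0.000) = (13.543, 11.243) knots.
Bearing = atan2(13.54, 11.24) = 50.30° clockwise from north.

050°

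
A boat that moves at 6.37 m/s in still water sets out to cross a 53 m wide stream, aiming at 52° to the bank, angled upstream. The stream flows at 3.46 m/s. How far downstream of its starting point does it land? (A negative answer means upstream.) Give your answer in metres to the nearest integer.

Perpendicular speed = 5.020 m/s; crossing time = 53 / 5.020 = 10.559 s.
Net downstream speed = -0.462 m/s.
Drift = -0.462 × 10.559 = -4.876 m (upstream).

-5 m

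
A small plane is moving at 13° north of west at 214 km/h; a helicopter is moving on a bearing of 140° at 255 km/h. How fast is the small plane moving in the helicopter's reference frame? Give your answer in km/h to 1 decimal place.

445.0 km/h

Taking east as x and north as y: small plane velocity = (-208.515, 48.140) km/h; helicopter velocity = (163.911, -195.341) km/h.
Velocity of small plane relative to helicopter = (-208.515, 48.140) − (163.911, -195.341) = (-372.426, 243.481) km/h.
Magnitude = |(-372.426, 243.481)| = 444.954 km/h.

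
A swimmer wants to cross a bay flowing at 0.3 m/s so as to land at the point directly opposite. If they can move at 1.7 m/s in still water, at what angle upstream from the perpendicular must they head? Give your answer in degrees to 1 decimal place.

To cancel the current, the upstream component of the swimmer's velocity must equal the flow: 1.7 sin θ = 0.3.
sin θ = 0.3 / 1.7 = 0.1765.
θ = arcsin(0.1765) = 10.164°.

10.2°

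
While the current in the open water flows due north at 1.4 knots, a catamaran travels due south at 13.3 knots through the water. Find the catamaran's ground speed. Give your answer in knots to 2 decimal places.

11.90 knots

Taking east as x and north as y: velocity relative to the water = (0.000, -13.300) knots; the water relative to ground = (0.000, 1.400) knots.
Velocity relative to ground = (0.000, -13.300) + (0.000, 1.400) = (0.000, -11.900) knots.
Speed = |(0.000, -11.900)| = 11.900 knots.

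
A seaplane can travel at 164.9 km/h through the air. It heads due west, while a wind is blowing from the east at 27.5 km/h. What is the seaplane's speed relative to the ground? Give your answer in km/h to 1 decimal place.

192.4 km/h

Taking east as x and north as y: velocity relative to the air = (-164.900, 0.000) km/h; the air relative to ground = (-27.500, 0.000) km/h.
Velocity relative to ground = (-164.900, 0.000) + (-27.500, 0.000) = (-192.400, 0.000) km/h.
Speed = |(-192.400, 0.000)| = 192.400 km/h.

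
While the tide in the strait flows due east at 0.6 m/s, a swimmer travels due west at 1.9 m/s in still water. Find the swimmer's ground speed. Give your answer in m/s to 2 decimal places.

Taking east as x and north as y: velocity relative to the water = (-1.900, 0.000) m/s; the water relative to ground = (0.600, 0.000) m/s.
Velocity relative to ground = (-1.900, 0.000) + (0.600, 0.000) = (-1.300, 0.000) m/s.
Speed = |(-1.300, 0.000)| = 1.300 m/s.

1.30 m/s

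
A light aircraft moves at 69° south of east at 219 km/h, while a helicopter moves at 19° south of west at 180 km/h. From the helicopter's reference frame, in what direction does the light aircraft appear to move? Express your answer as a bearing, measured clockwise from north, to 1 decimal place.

Taking east as x and north as y: light aircraft velocity = (78.483, -204.454) km/h; helicopter velocity = (-170.193, -58.602) km/h.
Velocity of light aircraft relative to helicopter = (78.483, -204.454) − (-170.193, -58.602) = (248.676, -145.852) km/h.
Bearing = atan2(248.68, -145.85) = 120.39° clockwise from north.

120.4°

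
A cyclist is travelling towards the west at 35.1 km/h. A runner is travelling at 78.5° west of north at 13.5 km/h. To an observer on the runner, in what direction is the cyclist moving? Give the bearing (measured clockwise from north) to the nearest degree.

263°

Taking east as x and north as y: cyclist velocity = (-35.100, 0.000) km/h; runner velocity = (-13.229, 2.691) km/h.
Velocity of cyclist relative to runner = (-35.100, 0.000) − (-13.229, 2.691) = (-21.871, -2.691) km/h.
Bearing = atan2(-21.87, -2.69) = 262.98° clockwise from north.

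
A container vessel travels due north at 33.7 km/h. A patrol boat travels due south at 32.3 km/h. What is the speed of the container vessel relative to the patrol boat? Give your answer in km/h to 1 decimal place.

66.0 km/h

Taking east as x and north as y: container vessel velocity = (0.000, 33.700) km/h; patrol boat velocity = (0.000, -32.300) km/h.
Velocity of container vessel relative to patrol boat = (0.000, 33.700) − (0.000, -32.300) = (0.000, 66.000) km/h.
Magnitude = |(0.000, 66.000)| = 66.000 km/h.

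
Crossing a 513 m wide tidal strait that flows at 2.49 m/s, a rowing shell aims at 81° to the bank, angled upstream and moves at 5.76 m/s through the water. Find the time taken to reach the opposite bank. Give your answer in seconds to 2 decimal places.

90.17 s

The component of the rowing shell's velocity perpendicular to the bank is 5.76 × sin 81° = 5.689 m/s.
Only the cross-stream component determines the crossing time; the current contributes nothing perpendicular to the bank.
Time = 513 / 5.689 = 90.173 s.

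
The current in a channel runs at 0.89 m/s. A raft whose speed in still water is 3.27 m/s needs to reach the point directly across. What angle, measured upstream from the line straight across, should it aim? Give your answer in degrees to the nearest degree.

16°

To cancel the current, the upstream component of the raft's velocity must equal the flow: 3.27 sin θ = 0.89.
sin θ = 0.89 / 3.27 = 0.2722.
θ = arcsin(0.2722) = 15.794°.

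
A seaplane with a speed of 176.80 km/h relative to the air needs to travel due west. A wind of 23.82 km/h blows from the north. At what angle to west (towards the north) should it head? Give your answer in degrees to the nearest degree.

The wind pushes perpendicular to the desired track; the heading must have a component into the wind equal to 23.82 km/h: 176.80 sin θ = 23.82.
sin θ = 0.1347, so θ = 7.743°.

8°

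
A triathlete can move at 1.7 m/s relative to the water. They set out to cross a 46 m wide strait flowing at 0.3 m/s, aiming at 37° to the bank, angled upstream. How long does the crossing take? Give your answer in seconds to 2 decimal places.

The component of the triathlete's velocity perpendicular to the bank is 1.7 × sin 37° = 1.023 m/s.
The current is parallel to the bank, so it does not affect the crossing time.
Time = 46 / 1.023 = 44.962 s.

44.96 s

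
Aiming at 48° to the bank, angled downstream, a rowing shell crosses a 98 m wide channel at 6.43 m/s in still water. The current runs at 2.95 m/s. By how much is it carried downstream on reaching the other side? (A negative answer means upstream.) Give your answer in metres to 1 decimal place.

148.7 m

Perpendicular speed = 4.778 m/s; crossing time = 98 / 4.778 = 20.509 s.
Net downstream speed = 7.253 m/s.
Drift = 7.253 × 20.509 = 148.741 m (downstream).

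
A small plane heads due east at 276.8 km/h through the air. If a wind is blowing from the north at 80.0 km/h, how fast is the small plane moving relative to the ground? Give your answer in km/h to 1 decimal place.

Taking east as x and north as y: velocity relative to the air = (276.800, 0.000) km/h; the air relative to ground = (0.000, -80.000) km/h.
Velocity relative to ground = (276.800, 0.000) + (0.000, -80.000) = (276.800, -80.000) km/h.
Speed = |(276.800, -80.000)| = 288.129 km/h.

288.1 km/h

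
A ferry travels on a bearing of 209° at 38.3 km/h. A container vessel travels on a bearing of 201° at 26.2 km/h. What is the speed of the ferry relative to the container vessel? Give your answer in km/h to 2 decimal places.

12.88 km/h

Taking east as x and north as y: ferry velocity = (-18.568, -33.498) km/h; container vessel velocity = (-9.389, -24.460) km/h.
Velocity of ferry relative to container vessel = (-18.568, -33.498) − (-9.389, -24.460) = (-9.179, -9.038) km/h.
Magnitude = |(-9.179, -9.038)| = 12.882 km/h.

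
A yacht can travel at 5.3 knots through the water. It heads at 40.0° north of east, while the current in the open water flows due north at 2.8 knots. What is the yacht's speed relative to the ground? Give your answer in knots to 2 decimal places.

7.42 knots

Taking east as x and north as y: velocity relative to the water = (4.060, 3.407) knots; the water relative to ground = (0.000, 2.800) knots.
Velocity relative to ground = (4.060, 3.407) + (0.000, 2.800) = (4.060, 6.207) knots.
Speed = |(4.060, 6.207)| = 7.417 knots.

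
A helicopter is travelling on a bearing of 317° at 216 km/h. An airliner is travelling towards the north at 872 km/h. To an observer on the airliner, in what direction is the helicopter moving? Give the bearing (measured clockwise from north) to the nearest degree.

192°

Taking east as x and north as y: helicopter velocity = (-147.312, 157.972) km/h; airliner velocity = (0.000, 872.000) km/h.
Velocity of helicopter relative to airliner = (-147.312, 157.972) − (0.000, 872.000) = (-147.312, -714.028) km/h.
Bearing = atan2(-147.31, -714.03) = 191.66° clockwise from north.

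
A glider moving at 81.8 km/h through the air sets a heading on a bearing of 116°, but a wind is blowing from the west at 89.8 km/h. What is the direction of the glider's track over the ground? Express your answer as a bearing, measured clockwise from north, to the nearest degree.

102°

Taking east as x and north as y: velocity relative to the air = (73.521, -35.859) km/h; the air relative to ground = (89.800, 0.000) km/h.
Velocity relative to ground = (73.521, -35.859) + (89.800, 0.000) = (163.321, -35.859) km/h.
Bearing = atan2(163.32, -35.86) = 102.38° clockwise from north.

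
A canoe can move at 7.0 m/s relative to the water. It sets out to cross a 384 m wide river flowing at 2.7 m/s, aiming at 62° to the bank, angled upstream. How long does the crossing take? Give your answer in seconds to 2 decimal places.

62.13 s

The component of the canoe's velocity perpendicular to the bank is 7.0 × sin 62° = 6.181 m/s.
The current is parallel to the bank, so it does not affect the crossing time.
Time = 384 / 6.181 = 62.130 s.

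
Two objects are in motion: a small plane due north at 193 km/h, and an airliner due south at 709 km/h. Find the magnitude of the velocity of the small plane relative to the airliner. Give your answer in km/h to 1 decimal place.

Taking east as x and north as y: small plane velocity = (0.000, 193.000) km/h; airliner velocity = (0.000, -709.000) km/h.
Velocity of small plane relative to airliner = (0.000, 193.000) − (0.000, -709.000) = (0.000, 902.000) km/h.
Magnitude = |(0.000, 902.000)| = 902.000 km/h.

902.0 km/h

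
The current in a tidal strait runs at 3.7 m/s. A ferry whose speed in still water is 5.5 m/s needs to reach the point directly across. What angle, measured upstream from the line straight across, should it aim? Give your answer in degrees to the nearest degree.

42°

To cancel the current, the upstream component of the ferry's velocity must equal the flow: 5.5 sin θ = 3.7.
sin θ = 3.7 / 5.5 = 0.6727.
θ = arcsin(0.6727) = 42.278°.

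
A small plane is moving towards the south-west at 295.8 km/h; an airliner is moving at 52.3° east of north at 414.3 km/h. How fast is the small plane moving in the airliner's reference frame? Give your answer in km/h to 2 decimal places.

708.70 km/h

Taking east as x and north as y: small plane velocity = (-209.162, -209.162) km/h; airliner velocity = (327.804, 253.356) km/h.
Velocity of small plane relative to airliner = (-209.162, -209.162) − (327.804, 253.356) = (-536.966, -462.518) km/h.
Magnitude = |(-536.966, -462.518)| = 708.700 km/h.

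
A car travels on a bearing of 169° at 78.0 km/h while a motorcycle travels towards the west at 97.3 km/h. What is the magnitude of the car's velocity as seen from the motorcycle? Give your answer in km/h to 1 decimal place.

Taking east as x and north as y: car velocity = (14.883, -76.567) km/h; motorcycle velocity = (-97.300, 0.000) km/h.
Velocity of car relative to motorcycle = (14.883, -76.567) − (-97.300, 0.000) = (112.183, -76.567) km/h.
Magnitude = |(112.183, -76.567)| = 135.822 km/h.

135.8 km/h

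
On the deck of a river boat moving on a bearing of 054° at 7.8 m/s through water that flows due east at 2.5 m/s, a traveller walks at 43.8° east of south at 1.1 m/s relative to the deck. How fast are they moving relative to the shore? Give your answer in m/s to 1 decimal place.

In east/north components (m/s): traveller relative to river boat = (0.761, -0.794); river boat relative to water = (6.310, 4.585); water relative to ground = (2.500, 0.000).
Sum = (9.572, 3.791) m/s.
Speed = |(9.572, 3.791)| = 10.295 m/s.

10.3 m/s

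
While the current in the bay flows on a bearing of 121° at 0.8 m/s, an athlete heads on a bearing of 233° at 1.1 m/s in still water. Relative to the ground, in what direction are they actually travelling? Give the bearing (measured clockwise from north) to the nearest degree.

Taking east as x and north as y: velocity relative to the water = (-0.878, -0.662) m/s; the water relative to ground = (0.686, -0.412) m/s.
Velocity relative to ground = (-0.878, -0.662) + (0.686, -0.412) = (-0.193, -1.074) m/s.
Bearing = atan2(-0.19, -1.07) = 190.18° clockwise from north.

190°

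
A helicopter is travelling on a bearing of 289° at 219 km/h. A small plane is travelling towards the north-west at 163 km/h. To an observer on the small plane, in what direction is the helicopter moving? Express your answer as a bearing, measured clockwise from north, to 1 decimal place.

Taking east as x and north as y: helicopter velocity = (-207.069, 71.299) km/h; small plane velocity = (-115.258, 115.258) km/h.
Velocity of helicopter relative to small plane = (-207.069, 71.299) − (-115.258, 115.258) = (-91.810, -43.959) km/h.
Bearing = atan2(-91.81, -43.96) = 244.41° clockwise from north.

244.4°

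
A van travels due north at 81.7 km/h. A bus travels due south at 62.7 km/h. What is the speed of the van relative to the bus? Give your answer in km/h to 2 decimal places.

144.40 km/h

Taking east as x and north as y: van velocity = (0.000, 81.700) km/h; bus velocity = (0.000, -62.700) km/h.
Velocity of van relative to bus = (0.000, 81.700) − (0.000, -62.700) = (0.000, 144.400) km/h.
Magnitude = |(0.000, 144.400)| = 144.400 km/h.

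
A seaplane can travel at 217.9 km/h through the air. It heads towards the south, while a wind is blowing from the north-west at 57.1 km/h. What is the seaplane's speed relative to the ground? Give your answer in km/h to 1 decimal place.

261.4 km/h

Taking east as x and north as y: velocity relative to the air = (0.000, -217.900) km/h; the air relative to ground = (40.376, -40.376) km/h.
Velocity relative to ground = (0.000, -217.900) + (40.376, -40.376) = (40.376, -258.276) km/h.
Speed = |(40.376, -258.276)| = 261.413 km/h.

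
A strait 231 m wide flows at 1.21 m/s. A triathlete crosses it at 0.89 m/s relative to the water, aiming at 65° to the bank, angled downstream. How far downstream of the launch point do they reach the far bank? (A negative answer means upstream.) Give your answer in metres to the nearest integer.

454 m

Perpendicular speed = 0.807 m/s; crossing time = 231 / 0.807 = 286.382 s.
Net downstream speed = 1.586 m/s.
Drift = 1.586 × 286.382 = 454.240 m (downstream).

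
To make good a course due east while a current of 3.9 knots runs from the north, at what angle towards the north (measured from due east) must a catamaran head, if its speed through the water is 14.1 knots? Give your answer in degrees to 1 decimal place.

The current pushes perpendicular to the desired track; the heading must have a component into the current equal to 3.9 knots: 14.1 sin θ = 3.9.
sin θ = 0.2766, so θ = 16.057°.

16.1°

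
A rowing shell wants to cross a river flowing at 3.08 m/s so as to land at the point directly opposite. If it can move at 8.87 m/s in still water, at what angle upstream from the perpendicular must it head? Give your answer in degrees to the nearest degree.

To cancel the current, the upstream component of the rowing shell's velocity must equal the flow: 8.87 sin θ = 3.08.
sin θ = 3.08 / 8.87 = 0.3472.
θ = arcsin(0.3472) = 20.318°.

20°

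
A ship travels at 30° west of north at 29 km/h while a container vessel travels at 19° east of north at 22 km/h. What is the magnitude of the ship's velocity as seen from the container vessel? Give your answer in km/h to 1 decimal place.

Taking east as x and north as y: ship velocity = (-14.500, 25.115) km/h; container vessel velocity = (7.162, 20.801) km/h.
Velocity of ship relative to container vessel = (-14.500, 25.115) − (7.162, 20.801) = (-21.662, 4.313) km/h.
Magnitude = |(-21.662, 4.313)| = 22.088 km/h.

22.1 km/h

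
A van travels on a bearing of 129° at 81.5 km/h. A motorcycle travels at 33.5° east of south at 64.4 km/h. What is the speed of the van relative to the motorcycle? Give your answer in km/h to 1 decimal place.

Taking east as x and north as y: van velocity = (63.337, -51.290) km/h; motorcycle velocity = (35.545, -53.702) km/h.
Velocity of van relative to motorcycle = (63.337, -51.290) − (35.545, -53.702) = (27.793, 2.413) km/h.
Magnitude = |(27.793, 2.413)| = 27.897 km/h.

27.9 km/h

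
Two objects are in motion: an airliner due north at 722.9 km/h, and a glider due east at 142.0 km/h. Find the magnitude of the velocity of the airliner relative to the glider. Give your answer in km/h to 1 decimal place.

736.7 km/h

Taking east as x and north as y: airliner velocity = (0.000, 722.900) km/h; glider velocity = (142.000, 0.000) km/h.
Velocity of airliner relative to glider = (0.000, 722.900) − (142.000, 0.000) = (-142.000, 722.900) km/h.
Magnitude = |(-142.000, 722.900)| = 736.715 km/h.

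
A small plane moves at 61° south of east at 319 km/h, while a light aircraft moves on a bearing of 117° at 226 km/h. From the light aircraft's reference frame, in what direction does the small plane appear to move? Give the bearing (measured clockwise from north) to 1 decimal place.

194.8°

Taking east as x and north as y: small plane velocity = (154.654, -279.004) km/h; light aircraft velocity = (201.367, -102.602) km/h.
Velocity of small plane relative to light aircraft = (154.654, -279.004) − (201.367, -102.602) = (-46.713, -176.402) km/h.
Bearing = atan2(-46.71, -176.40) = 194.83° clockwise from north.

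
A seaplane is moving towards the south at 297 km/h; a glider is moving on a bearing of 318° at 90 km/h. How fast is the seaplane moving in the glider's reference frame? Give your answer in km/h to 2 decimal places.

Taking east as x and north as y: seaplane velocity = (0.000, -297.000) km/h; glider velocity = (-60.222, 66.883) km/h.
Velocity of seaplane relative to glider = (0.000, -297.000) − (-60.222, 66.883) = (60.222, -363.883) km/h.
Magnitude = |(60.222, -363.883)| = 368.833 km/h.

368.83 km/h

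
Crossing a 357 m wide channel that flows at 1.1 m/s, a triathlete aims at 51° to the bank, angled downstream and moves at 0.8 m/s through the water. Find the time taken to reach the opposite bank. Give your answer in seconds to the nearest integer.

The component of the triathlete's velocity perpendicular to the bank is 0.8 × sin 51° = 0.622 m/s.
The flow acts along the bank and has no component across it.
Time = 357 / 0.622 = 574.216 s.

574 s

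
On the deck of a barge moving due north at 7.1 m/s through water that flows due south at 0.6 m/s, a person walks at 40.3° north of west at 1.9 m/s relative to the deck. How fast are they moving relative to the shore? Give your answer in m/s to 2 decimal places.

7.86 m/s

In east/north components (m/s): person relative to barge = (-1.449, 1.229); barge relative to water = (0.000, 7.100); water relative to ground = (0.000, -0.600).
Sum = (-1.449, 7.729) m/s.
Speed = |(-1.449, 7.729)| = 7.864 m/s.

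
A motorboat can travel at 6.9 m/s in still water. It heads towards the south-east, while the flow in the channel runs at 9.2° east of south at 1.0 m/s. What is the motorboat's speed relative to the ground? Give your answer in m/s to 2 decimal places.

7.73 m/s

Taking east as x and north as y: velocity relative to the water = (4.879, -4.879) m/s; the water relative to ground = (0.160, -0.987) m/s.
Velocity relative to ground = (4.879, -4.879) + (0.160, -0.987) = (5.039, -5.866) m/s.
Speed = |(5.039, -5.866)| = 7.733 m/s.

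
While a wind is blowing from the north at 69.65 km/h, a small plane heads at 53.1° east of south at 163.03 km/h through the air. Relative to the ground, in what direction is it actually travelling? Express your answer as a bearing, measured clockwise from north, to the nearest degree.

Taking east as x and north as y: velocity relative to the air = (130.373, -97.887) km/h; the air relative to ground = (0.000, -69.650) km/h.
Velocity relative to ground = (130.373, -97.887) + (0.000, -69.650) = (130.373, -167.537) km/h.
Bearing = atan2(130.37, -167.54) = 142.11° clockwise from north.

142°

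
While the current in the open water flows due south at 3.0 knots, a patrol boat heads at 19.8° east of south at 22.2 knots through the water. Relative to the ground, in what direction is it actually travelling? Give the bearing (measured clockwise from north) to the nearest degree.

Taking east as x and north as y: velocity relative to the water = (7.520, -20.888) knots; the water relative to ground = (0.000, -3.000) knots.
Velocity relative to ground = (7.520, -20.888) + (0.000, -3.000) = (7.520, -23.888) knots.
Bearing = atan2(7.52, -23.89) = 162.53° clockwise from north.

163°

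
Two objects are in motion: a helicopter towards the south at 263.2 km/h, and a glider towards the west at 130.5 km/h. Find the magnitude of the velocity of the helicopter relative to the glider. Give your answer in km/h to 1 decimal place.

293.8 km/h

Taking east as x and north as y: helicopter velocity = (0.000, -263.200) km/h; glider velocity = (-130.500, 0.000) km/h.
Velocity of helicopter relative to glider = (0.000, -263.200) − (-130.500, 0.000) = (130.500, -263.200) km/h.
Magnitude = |(130.500, -263.200)| = 293.776 km/h.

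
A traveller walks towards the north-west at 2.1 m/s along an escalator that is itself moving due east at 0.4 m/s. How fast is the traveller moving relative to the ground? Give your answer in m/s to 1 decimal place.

1.8 m/s

Taking east as x and north as y: escalator velocity = (0.400, 0.000) m/s; traveller velocity relative to escalator = (-1.485, 1.485) m/s.
Velocity relative to ground = (0.400, 0.000) + (-1.485, 1.485) = (-1.085, 1.485) m/s.
Speed = |(-1.085, 1.485)| = 1.839 m/s.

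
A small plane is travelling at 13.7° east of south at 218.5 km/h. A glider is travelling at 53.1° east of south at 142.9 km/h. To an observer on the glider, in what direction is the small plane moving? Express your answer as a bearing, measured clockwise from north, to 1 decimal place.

Taking east as x and north as y: small plane velocity = (51.749, -212.283) km/h; glider velocity = (114.275, -85.800) km/h.
Velocity of small plane relative to glider = (51.749, -212.283) − (114.275, -85.800) = (-62.526, -126.483) km/h.
Bearing = atan2(-62.53, -126.48) = 206.31° clockwise from north.

206.3°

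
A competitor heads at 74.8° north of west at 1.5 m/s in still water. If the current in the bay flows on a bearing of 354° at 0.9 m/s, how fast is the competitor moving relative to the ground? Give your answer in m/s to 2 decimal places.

Taking east as x and north as y: velocity relative to the water = (-0.393, 1.448) m/s; the water relative to ground = (-0.094, 0.895) m/s.
Velocity relative to ground = (-0.393, 1.448) + (-0.094, 0.895) = (-0.487, 2.343) m/s.
Speed = |(-0.487, 2.343)| = 2.393 m/s.

2.39 m/s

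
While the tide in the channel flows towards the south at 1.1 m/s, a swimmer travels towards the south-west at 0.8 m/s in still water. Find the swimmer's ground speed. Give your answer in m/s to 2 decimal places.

Taking east as x and north as y: velocity relative to the water = (-0.566, -0.566) m/s; the water relative to ground = (0.000, -1.100) m/s.
Velocity relative to ground = (-0.566, -0.566) + (0.000, -1.100) = (-0.566, -1.666) m/s.
Speed = |(-0.566, -1.666)| = 1.759 m/s.

1.76 m/s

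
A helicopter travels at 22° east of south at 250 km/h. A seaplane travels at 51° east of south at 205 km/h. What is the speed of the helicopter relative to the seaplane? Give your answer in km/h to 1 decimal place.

122.0 km/h

Taking east as x and north as y: helicopter velocity = (93.652, -231.796) km/h; seaplane velocity = (159.315, -129.011) km/h.
Velocity of helicopter relative to seaplane = (93.652, -231.796) − (159.315, -129.011) = (-65.663, -102.785) km/h.
Magnitude = |(-65.663, -102.785)| = 121.969 km/h.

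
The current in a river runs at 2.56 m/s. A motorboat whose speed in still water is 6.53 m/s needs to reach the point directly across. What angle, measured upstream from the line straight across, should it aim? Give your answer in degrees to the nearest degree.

23°

To cancel the current, the upstream component of the motorboat's velocity must equal the flow: 6.53 sin θ = 2.56.
sin θ = 2.56 / 6.53 = 0.3920.
θ = arcsin(0.3920) = 23.081°.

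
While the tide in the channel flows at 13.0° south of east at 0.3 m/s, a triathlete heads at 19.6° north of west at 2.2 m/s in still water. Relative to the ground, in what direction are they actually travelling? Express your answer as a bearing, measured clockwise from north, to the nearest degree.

Taking east as x and north as y: velocity relative to the water = (-2.073, 0.738) m/s; the water relative to ground = (0.292, -0.067) m/s.
Velocity relative to ground = (-2.073, 0.738) + (0.292, -0.067) = (-1.780, 0.671) m/s.
Bearing = atan2(-1.78, 0.67) = 290.64° clockwise from north.

291°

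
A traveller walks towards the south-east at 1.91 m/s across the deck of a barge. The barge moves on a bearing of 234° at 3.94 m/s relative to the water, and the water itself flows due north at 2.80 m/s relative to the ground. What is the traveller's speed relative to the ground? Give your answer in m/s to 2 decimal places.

In east/north components (m/s): traveller relative to barge = (1.351, -1.351); barge relative to water = (-3.188, -2.316); water relative to ground = (0.000, 2.800).
Sum = (-1.837, -0.866) m/s.
Speed = |(-1.837, -0.866)| = 2.031 m/s.

2.03 m/s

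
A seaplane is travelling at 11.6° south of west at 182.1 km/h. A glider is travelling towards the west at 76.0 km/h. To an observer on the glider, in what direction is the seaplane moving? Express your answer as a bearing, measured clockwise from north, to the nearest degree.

250°

Taking east as x and north as y: seaplane velocity = (-178.381, -36.616) km/h; glider velocity = (-76.000, 0.000) km/h.
Velocity of seaplane relative to glider = (-178.381, -36.616) − (-76.000, 0.000) = (-102.381, -36.616) km/h.
Bearing = atan2(-102.38, -36.62) = 250.32° clockwise from north.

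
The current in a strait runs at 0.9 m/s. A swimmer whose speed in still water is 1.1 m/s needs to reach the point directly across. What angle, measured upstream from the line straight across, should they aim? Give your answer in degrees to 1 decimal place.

To cancel the current, the upstream component of the swimmer's velocity must equal the flow: 1.1 sin θ = 0.9.
sin θ = 0.9 / 1.1 = 0.8182.
θ = arcsin(0.8182) = 54.903°.

54.9°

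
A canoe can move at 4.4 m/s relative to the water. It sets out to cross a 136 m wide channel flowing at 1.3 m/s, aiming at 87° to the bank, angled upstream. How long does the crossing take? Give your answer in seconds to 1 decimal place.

31.0 s

The component of the canoe's velocity perpendicular to the bank is 4.4 × sin 87° = 4.394 m/s.
The flow acts along the bank and has no component across it.
Time = 136 / 4.394 = 30.952 s.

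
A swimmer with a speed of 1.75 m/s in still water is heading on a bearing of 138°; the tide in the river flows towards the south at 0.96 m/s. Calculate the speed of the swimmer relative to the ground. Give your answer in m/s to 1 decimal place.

Taking east as x and north as y: velocity relative to the water = (1.171, -1.301) m/s; the water relative to ground = (0.000, -0.960) m/s.
Velocity relative to ground = (1.171, -1.301) + (0.000, -0.960) = (1.171, -2.261) m/s.
Speed = |(1.171, -2.261)| = 2.546 m/s.

2.5 m/s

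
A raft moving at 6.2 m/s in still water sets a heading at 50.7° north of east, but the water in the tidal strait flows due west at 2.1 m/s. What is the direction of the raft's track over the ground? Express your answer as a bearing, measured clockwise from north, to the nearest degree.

Taking east as x and north as y: velocity relative to the water = (3.927, 4.798) m/s; the water relative to ground = (-2.100, 0.000) m/s.
Velocity relative to ground = (3.927, 4.798) + (-2.100, 0.000) = (1.827, 4.798) m/s.
Bearing = atan2(1.83, 4.80) = 20.85° clockwise from north.

021°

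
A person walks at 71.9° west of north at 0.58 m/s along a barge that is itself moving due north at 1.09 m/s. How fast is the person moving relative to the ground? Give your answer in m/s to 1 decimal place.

Taking east as x and north as y: barge velocity = (0.000, 1.090) m/s; person velocity relative to barge = (-0.551, 0.180) m/s.
Velocity relative to ground = (0.000, 1.090) + (-0.551, 0.180) = (-0.551, 1.270) m/s.
Speed = |(-0.551, 1.270)| = 1.385 m/s.

1.4 m/s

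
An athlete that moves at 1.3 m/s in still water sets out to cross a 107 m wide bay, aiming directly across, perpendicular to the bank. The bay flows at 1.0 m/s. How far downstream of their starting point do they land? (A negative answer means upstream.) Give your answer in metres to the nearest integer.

Perpendicular speed = 1.300 m/s; crossing time = 107 / 1.300 = 82.308 s.
Net downstream speed = 1.000 m/s.
Drift = 1.000 × 82.308 = 82.308 m (downstream).

82 m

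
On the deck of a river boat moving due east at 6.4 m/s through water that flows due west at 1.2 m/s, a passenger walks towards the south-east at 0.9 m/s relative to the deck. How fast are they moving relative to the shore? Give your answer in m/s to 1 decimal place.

In east/north components (m/s): passenger relative to river boat = (0.636, -0.636); river boat relative to water = (6.400, 0.000); water relative to ground = (-1.200, 0.000).
Sum = (5.836, -0.636) m/s.
Speed = |(5.836, -0.636)| = 5.871 m/s.

5.9 m/s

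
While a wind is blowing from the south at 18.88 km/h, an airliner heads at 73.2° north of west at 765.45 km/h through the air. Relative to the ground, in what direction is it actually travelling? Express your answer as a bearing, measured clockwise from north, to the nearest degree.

344°

Taking east as x and north as y: velocity relative to the air = (-221.239, 732.780) km/h; the air relative to ground = (0.000, 18.880) km/h.
Velocity relative to ground = (-221.239, 732.780) + (0.000, 18.880) = (-221.239, 751.660) km/h.
Bearing = atan2(-221.24, 751.66) = 343.60° clockwise from north.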